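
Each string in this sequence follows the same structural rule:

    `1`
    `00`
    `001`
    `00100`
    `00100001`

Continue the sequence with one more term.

This is a Fibonacci-style word recurrence s(k) = s(k−1)·s(k−2): e.g. 00·1 = 001.
So term 6 is 00100001·00100.

0010000100100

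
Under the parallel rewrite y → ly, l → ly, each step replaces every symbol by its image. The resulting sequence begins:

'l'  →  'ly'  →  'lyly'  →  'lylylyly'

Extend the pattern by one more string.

Expanding lylylyly: l→ly, y→ly, l→ly, y→ly, l→ly, y→ly, l→ly, y→ly. Concatenated: ly ly ly ly ly ly ly ly.

lylylylylylylyly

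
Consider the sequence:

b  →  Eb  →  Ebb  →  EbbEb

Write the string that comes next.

EbbEbEbb

From term 3 onward, concatenate the last term with the second-to-last: Eb·b = Ebb, Ebb·Eb = EbbEb, …
So term 5 is EbbEb·Ebb.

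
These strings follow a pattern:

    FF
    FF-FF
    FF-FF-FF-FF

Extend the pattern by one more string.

Each string is two copies of the previous one joined by '-'.
Doubling FF-FF-FF-FF with '-' between the halves:

FF-FF-FF-FF-FF-FF-FF-FF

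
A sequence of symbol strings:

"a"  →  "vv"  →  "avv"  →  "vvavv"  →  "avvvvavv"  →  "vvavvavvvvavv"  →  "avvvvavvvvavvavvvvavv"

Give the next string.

vvavvavvvvavvavvvvavvvvavvavvvvavv

Each term (from the third on) is the two preceding terms concatenated in order: term 3 = a·vv = avv.
The next term joins vvavvavvvvavv and avvvvavvvvavvavvvvavv.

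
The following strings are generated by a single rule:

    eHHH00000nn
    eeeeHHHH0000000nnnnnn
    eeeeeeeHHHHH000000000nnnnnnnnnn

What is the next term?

Reading off run lengths: e runs 1, 4, 7; H runs 3, 4, 5; 0 runs 5, 7, 9; n runs 2, 6, 10 — each is linear in n (n = 1, 2, …).
At n = 4 the blocks have lengths 10, 6, 11, 14.

eeeeeeeeeeHHHHHH00000000000nnnnnnnnnnnnnn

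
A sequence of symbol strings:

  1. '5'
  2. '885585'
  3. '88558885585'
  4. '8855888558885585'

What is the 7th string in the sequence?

The strings grow by a fixed prefix 88558 each time.
From 8855888558885585, 3 further steps: 8855888558885585 → 885588855888558885585 → 88558885588855888558885585 → (answer).

8855888558885588855888558885585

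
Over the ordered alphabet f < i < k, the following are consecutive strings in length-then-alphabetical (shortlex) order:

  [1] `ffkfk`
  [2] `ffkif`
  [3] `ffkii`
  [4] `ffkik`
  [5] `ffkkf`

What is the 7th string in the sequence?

Stepping forward 2 times from ffkkf: ffkkf → ffkki, then the target.

ffkkk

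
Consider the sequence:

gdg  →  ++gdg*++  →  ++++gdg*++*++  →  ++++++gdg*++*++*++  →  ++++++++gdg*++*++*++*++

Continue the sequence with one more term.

++++++++++gdg*++*++*++*++*++

Each term wraps the previous one in ++ on the left and *++ on the right.
So the next term is ++·++++++++gdg*++*++*++*++·*++.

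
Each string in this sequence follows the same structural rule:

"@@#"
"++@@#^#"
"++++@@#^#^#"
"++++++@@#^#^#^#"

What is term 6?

s(k+1) = ++·s(k)·^#, so each term gains ++ as a prefix and ^# as a suffix.
From ++++++@@#^#^#^#, 2 further steps: ++++++@@#^#^#^# → ++++++++@@#^#^#^#^# → (answer).

++++++++++@@#^#^#^#^#^#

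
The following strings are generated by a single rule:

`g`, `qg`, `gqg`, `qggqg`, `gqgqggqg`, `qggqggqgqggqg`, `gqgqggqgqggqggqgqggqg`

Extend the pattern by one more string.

Each term (from the third on) is the two preceding terms concatenated in order: term 3 = g·qg = gqg.
The next term joins qggqggqgqggqg and gqgqggqgqggqggqgqggqg.

qggqggqgqggqggqgqggqgqggqggqgqggqg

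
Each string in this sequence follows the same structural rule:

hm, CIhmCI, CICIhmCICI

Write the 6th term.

s(k+1) = CI·s(k)·CI, so each term gains CI as a prefix and CI as a suffix.
From CICIhmCICI, 3 further steps: CICIhmCICI → CICICIhmCICICI → CICICICIhmCICICICI → (answer).

CICICICICIhmCICICICICI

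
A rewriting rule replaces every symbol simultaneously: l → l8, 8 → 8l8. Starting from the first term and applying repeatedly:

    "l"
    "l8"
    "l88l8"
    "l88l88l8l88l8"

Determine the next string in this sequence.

Replace each of the 13 characters of l88l88l8l88l8 in place — l8 8l8 8l8 l8 8l8 8l8 l8 8l8 l8 8l8 8l8 l8 8l8 — and concatenate.

l88l88l8l88l88l8l88l8l88l88l8l88l8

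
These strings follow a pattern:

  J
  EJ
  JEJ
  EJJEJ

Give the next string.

JEJEJJEJ

Each term (from the third on) is the two preceding terms concatenated in order: term 3 = J·EJ = JEJ.
So term 5 is JEJ·EJJEJ.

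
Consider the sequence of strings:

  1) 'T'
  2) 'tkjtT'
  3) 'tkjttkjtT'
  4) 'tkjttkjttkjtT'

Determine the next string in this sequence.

Each term is the previous one with tkjt prepended.
Applying this once more to tkjttkjttkjtT:

tkjttkjttkjttkjtT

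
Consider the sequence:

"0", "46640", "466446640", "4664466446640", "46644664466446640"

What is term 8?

46644664466446644664466446640

The strings grow by a fixed prefix 4664 each time.
From 46644664466446640, 3 further steps: 46644664466446640 → 466446644664466446640 → 4664466446644664466446640 → (answer).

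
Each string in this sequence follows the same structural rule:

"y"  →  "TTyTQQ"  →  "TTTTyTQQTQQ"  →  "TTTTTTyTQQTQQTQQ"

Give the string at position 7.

Every step adds TT to the front and TQQ to the end of the previous string.
From TTTTTTyTQQTQQTQQ, 3 further steps: TTTTTTyTQQTQQTQQ → TTTTTTTTyTQQTQQTQQTQQ → TTTTTTTTTTyTQQTQQTQQTQQTQQ → (answer).

TTTTTTTTTTTTyTQQTQQTQQTQQTQQTQQ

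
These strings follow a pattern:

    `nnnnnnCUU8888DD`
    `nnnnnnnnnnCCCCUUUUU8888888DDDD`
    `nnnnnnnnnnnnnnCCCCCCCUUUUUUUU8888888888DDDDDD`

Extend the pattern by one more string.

Each string has the form n^{4n+2} C^{3n-2} U^{3n-1} 8^{3n+1} D^{2n} (n = 1, 2, …).
For the next term, n = 4, so the run lengths are 18, 10, 11, 13, 8.

nnnnnnnnnnnnnnnnnnCCCCCCCCCCUUUUUUUUUUU8888888888888DDDDDDDD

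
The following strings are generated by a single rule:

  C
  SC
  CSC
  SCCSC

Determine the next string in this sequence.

Each term (from the third on) is the two preceding terms concatenated in order: term 3 = C·SC = CSC.
Continuing: CSC · SCCSC gives term 5.

CSCSCCSC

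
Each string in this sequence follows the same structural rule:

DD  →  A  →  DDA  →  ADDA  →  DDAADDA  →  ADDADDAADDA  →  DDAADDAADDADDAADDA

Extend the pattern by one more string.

ADDADDAADDADDAADDAADDADDAADDA

This is a Fibonacci-style word recurrence s(k) = s(k−2)·s(k−1): e.g. DD·A = DDA.
So term 8 is ADDADDAADDA·DDAADDAADDADDAADDA.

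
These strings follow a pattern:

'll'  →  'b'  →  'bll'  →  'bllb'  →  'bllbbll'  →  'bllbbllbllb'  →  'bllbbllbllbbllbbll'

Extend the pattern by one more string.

bllbbllbllbbllbbllbllbbllbllb

From term 3 onward, concatenate the last term with the second-to-last: b·ll = bll, bll·b = bllb, …
Continuing: bllbbllbllbbllbbll · bllbbllbllb gives term 8.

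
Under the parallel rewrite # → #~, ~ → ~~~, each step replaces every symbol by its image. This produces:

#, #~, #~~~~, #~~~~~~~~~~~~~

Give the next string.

Applying the rule to each of the 14 symbols of #~~~~~~~~~~~~~ gives the pieces #~ ~~~ ~~~ ~~~ ~~~ ~~~ ~~~ ~~~ ~~~ ~~~ ~~~ ~~~ ~~~ ~~~, which concatenate to the answer.

#~~~~~~~~~~~~~~~~~~~~~~~~~~~~~~~~~~~~~~~~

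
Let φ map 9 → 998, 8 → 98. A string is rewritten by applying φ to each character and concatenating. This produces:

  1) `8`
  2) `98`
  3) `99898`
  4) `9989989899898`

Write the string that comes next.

φ(9989989899898) expands symbol-by-symbol to 998 998 98 998 998 98 998 98 998 998 98 998 98; joining the 13 pieces gives the next term.

9989989899899898998989989989899898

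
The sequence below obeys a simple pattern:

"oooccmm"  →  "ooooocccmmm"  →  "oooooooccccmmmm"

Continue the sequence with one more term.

Reading off run lengths: o runs 3, 5, 7; c runs 2, 3, 4; m runs 2, 3, 4 — each is linear in n, where the shown terms are n = 2, 3, 4.
At n = 5 the blocks have lengths 9, 5, 5.

ooooooooocccccmmmmm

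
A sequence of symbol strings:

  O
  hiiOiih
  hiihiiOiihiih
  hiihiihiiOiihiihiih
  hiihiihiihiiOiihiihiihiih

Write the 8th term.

hiihiihiihiihiihiihiiOiihiihiihiihiihiihiih

s(k+1) = hii·s(k)·iih, so each term gains hii as a prefix and iih as a suffix.
From hiihiihiihiiOiihiihiihiih, 3 further steps: hiihiihiihiiOiihiihiihiih → hiihiihiihiihiiOiihiihiihiihiih → hiihiihiihiihiihiiOiihiihiihiihiihiih → (answer).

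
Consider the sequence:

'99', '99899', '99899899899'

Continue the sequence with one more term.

Each string is two copies of the previous one joined by '8'.
One more doubling of 99899899899 gives the answer.

99899899899899899899899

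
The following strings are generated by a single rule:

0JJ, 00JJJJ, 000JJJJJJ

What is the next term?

0000JJJJJJJJ

Reading off run lengths: 0 runs 1, 2, 3; J runs 2, 4, 6 — each is linear in n (n = 1, 2, …).
For the next term, n = 4, so the run lengths are 4, 8.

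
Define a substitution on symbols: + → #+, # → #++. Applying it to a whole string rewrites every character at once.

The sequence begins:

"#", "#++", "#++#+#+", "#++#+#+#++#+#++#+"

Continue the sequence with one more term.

Rewriting the 17 symbols of #++#+#+#++#+#++#+ one by one yields #++ #+ #+ #++ #+ #++ #+ #++ #+ #+ #++ #+ #++ #+ #+ #++ #+; concatenated:

#++#+#+#++#+#++#+#++#+#+#++#+#++#+#+#++#+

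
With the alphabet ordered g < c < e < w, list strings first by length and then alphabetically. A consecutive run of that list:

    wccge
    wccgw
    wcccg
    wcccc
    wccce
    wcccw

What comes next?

Find the rightmost character of wcccw below w, bump it to the next letter, and reset everything to its right to g.

wcceg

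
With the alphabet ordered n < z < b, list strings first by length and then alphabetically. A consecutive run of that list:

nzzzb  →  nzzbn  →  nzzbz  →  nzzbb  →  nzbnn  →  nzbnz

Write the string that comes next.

Treat nzbnz as a base-3 numeral over the given alphabet and add one, carrying through any trailing b's.

nzbnb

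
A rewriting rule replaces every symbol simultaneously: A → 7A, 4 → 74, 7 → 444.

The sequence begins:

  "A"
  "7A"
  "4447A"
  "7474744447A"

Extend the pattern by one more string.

4447444474444747474744447A

Apply φ to 7474744447A symbol by symbol: 7→444, 4→74, 7→444, 4→74, 7→444, 4→74, 4→74, 4→74, 4→74, 7→444, A→7A; joined: 444 74 444 74 444 74 74 74 74 444 7A.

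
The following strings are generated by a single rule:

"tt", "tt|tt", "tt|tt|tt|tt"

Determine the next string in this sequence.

tt|tt|tt|tt|tt|tt|tt|tt

s(k+1) = s(k)·|·s(k) — each term doubles the last with '|' between the halves.
So the next term is two copies of tt|tt|tt|tt with '|' between the halves.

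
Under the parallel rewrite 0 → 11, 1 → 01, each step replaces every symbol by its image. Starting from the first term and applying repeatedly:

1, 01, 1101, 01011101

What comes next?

1101110101011101

Expanding 01011101: 0→11, 1→01, 0→11, 1→01, 1→01, 1→01, 0→11, 1→01. Concatenated: 11 01 11 01 01 01 11 01.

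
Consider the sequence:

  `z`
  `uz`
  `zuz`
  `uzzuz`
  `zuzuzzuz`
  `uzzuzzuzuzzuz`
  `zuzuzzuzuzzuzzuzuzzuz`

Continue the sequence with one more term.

Each term (from the third on) is the two preceding terms concatenated in order: term 3 = z·uz = zuz.
So term 8 is uzzuzzuzuzzuz·zuzuzzuzuzzuzzuzuzzuz.

uzzuzzuzuzzuzzuzuzzuzuzzuzzuzuzzuz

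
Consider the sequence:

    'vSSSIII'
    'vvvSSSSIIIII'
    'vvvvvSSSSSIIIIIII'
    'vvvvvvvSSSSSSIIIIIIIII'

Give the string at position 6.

vvvvvvvvvvvSSSSSSSSIIIIIIIIIIIII

The n-th term is 2n-1 v's then n+2 S's then 2n+1 I's (n = 1, 2, …).
For term 6, n = 6, so the run lengths are 11, 8, 13.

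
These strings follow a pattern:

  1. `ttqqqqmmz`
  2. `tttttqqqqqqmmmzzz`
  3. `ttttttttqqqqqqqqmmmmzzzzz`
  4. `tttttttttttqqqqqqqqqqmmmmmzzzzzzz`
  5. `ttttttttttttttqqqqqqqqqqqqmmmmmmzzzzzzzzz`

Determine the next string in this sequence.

tttttttttttttttttqqqqqqqqqqqqqqmmmmmmmzzzzzzzzzzz

Term n consists of 3n-1 t's, followed by 2n+2 q's, followed by n+1 m's, followed by 2n-1 z's (n = 1, 2, …).
At n = 6 the blocks have lengths 17, 14, 7, 11.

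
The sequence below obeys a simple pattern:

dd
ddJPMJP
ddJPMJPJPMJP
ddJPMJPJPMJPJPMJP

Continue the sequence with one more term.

Every step adds JPMJP to the end: s(k+1) = s(k)·JPMJP.
Applying this once more to ddJPMJPJPMJPJPMJP:

ddJPMJPJPMJPJPMJPJPMJP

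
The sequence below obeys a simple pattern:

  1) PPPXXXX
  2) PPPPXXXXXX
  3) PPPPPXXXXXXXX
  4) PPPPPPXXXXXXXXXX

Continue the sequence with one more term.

Each string has the form P^{n+1} X^{2n}, where the shown terms are n = 2, 3, 4, 5.
Setting n = 6 gives 7, 12 characters in each block.

PPPPPPPXXXXXXXXXXXX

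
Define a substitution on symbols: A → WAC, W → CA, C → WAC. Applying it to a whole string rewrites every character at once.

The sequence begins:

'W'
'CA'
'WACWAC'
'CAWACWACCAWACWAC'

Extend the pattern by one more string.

φ(CAWACWACCAWACWAC) expands symbol-by-symbol to WAC WAC CA WAC WAC CA WAC WAC WAC WAC CA WAC WAC CA WAC WAC; joining the 16 pieces gives the next term.

WACWACCAWACWACCAWACWACWACWACCAWACWACCAWACWAC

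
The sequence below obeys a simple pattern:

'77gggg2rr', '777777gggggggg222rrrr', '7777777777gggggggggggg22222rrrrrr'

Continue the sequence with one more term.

The n-th term is 4n-2 7's then 4n g's then 2n-1 2's then 2n r's (n = 1, 2, …).
For the next term, n = 4, so the run lengths are 14, 16, 7, 8.

77777777777777gggggggggggggggg2222222rrrrrrrr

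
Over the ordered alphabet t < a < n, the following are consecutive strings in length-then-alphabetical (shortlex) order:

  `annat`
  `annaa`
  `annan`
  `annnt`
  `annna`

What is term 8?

nttta

Advancing 3 positions from annna through annna → annnn → ntttt reaches term 8.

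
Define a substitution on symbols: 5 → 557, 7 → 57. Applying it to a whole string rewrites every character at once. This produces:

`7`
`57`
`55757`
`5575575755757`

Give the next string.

Applying the rule to each of the 13 symbols of 5575575755757 gives the pieces 557 557 57 557 557 57 557 57 557 557 57 557 57, which concatenate to the answer.

5575575755755757557575575575755757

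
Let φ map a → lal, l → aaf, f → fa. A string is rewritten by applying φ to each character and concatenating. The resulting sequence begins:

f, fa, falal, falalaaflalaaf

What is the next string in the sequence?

falalaaflalaaflallalfaaaflalaaflallalfa

φ(falalaaflalaaf) expands symbol-by-symbol to fa lal aaf lal aaf lal lal fa aaf lal aaf lal lal fa; joining the 14 pieces gives the next term.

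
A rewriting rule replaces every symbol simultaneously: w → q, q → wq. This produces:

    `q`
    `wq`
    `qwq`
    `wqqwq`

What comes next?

qwqwqqwq

Apply φ to wqqwq symbol by symbol: w→q, q→wq, q→wq, w→q, q→wq; joined: q wq wq q wq.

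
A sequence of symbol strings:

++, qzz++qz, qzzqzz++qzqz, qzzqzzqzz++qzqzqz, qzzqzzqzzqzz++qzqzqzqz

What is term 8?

qzzqzzqzzqzzqzzqzzqzz++qzqzqzqzqzqzqz

Each term wraps the previous one in qzz on the left and qz on the right.
From qzzqzzqzzqzz++qzqzqzqz, 3 further steps: qzzqzzqzzqzz++qzqzqzqz → qzzqzzqzzqzzqzz++qzqzqzqzqz → qzzqzzqzzqzzqzzqzz++qzqzqzqzqzqz → (answer).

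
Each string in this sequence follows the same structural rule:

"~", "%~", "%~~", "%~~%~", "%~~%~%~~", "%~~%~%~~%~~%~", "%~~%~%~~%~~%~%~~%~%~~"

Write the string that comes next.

From term 3 onward, concatenate the last term with the second-to-last: %~·~ = %~~, %~~·%~ = %~~%~, …
Continuing: %~~%~%~~%~~%~%~~%~%~~ · %~~%~%~~%~~%~ gives term 8.

%~~%~%~~%~~%~%~~%~%~~%~~%~%~~%~~%~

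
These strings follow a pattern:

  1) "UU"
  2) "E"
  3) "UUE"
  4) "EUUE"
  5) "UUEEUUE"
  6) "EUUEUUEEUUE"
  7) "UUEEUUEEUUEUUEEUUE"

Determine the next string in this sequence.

EUUEUUEEUUEUUEEUUEEUUEUUEEUUE

This is a Fibonacci-style word recurrence s(k) = s(k−2)·s(k−1): e.g. UU·E = UUE.
Continuing: EUUEUUEEUUE · UUEEUUEEUUEUUEEUUE gives term 8.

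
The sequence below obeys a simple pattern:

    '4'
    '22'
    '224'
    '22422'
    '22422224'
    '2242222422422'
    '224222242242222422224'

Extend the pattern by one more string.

This is a Fibonacci-style word recurrence s(k) = s(k−1)·s(k−2): e.g. 22·4 = 224.
Continuing: 224222242242222422224 · 2242222422422 gives term 8.

2242222422422224222242242222422422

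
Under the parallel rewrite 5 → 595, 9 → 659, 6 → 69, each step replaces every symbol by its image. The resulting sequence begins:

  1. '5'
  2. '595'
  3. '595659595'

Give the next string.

59565959569595659595659595

Expanding 595659595: 5→595, 9→659, 5→595, 6→69, 5→595, 9→659, 5→595, 9→659, 5→595. Concatenated: 595 659 595 69 595 659 595 659 595.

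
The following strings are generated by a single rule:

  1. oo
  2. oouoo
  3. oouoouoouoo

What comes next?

oouoouoouoouoouoouoouoo

Each string is two copies of the previous one joined by 'u'.
So the next term is two copies of oouoouoouoo with 'u' between the halves.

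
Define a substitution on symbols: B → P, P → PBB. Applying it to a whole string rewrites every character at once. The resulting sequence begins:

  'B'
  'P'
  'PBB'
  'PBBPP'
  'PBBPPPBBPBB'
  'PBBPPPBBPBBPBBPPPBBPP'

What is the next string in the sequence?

Applying the rule to each of the 21 symbols of PBBPPPBBPBBPBBPPPBBPP gives the pieces PBB P P PBB PBB PBB P P PBB P P PBB P P PBB PBB PBB P P PBB PBB, which concatenate to the answer.

PBBPPPBBPBBPBBPPPBBPPPBBPPPBBPBBPBBPPPBBPBB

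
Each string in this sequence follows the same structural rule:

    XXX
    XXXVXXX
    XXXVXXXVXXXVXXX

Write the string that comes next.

Each string is two copies of the previous one joined by 'V'.
So the next term is two copies of XXXVXXXVXXXVXXX with 'V' between the halves.

XXXVXXXVXXXVXXXVXXXVXXXVXXXVXXX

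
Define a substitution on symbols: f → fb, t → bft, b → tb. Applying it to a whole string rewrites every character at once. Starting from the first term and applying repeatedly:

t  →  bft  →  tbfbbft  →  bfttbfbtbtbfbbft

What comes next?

Rewriting the 16 symbols of bfttbfbtbtbfbbft one by one yields tb fb bft bft tb fb tb bft tb bft tb fb tb tb fb bft; concatenated:

tbfbbftbfttbfbtbbfttbbfttbfbtbtbfbbft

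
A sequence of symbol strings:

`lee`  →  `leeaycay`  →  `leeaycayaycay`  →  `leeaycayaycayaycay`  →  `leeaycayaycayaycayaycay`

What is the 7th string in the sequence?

leeaycayaycayaycayaycayaycayaycay

Every step adds aycay to the end: s(k+1) = s(k)·aycay.
From leeaycayaycayaycayaycay, 2 further steps: leeaycayaycayaycayaycay → leeaycayaycayaycayaycayaycay → (answer).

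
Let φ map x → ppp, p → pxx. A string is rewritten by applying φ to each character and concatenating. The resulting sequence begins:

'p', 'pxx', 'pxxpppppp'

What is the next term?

pxxpppppppxxpxxpxxpxxpxxpxx

Expanding pxxpppppp: p→pxx, x→ppp, x→ppp, p→pxx, p→pxx, p→pxx, p→pxx, p→pxx, p→pxx. Concatenated: pxx ppp ppp pxx pxx pxx pxx pxx pxx.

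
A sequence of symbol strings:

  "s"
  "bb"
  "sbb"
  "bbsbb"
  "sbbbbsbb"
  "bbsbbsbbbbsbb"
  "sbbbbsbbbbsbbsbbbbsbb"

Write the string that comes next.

bbsbbsbbbbsbbsbbbbsbbbbsbbsbbbbsbb

From term 3 onward, concatenate the second-to-last term with the last: s·bb = sbb, bb·sbb = bbsbb, …
So term 8 is bbsbbsbbbbsbb·sbbbbsbbbbsbbsbbbbsbb.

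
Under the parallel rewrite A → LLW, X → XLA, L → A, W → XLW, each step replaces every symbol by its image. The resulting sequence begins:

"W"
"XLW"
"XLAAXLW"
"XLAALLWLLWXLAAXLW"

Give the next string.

Rewriting the 17 symbols of XLAALLWLLWXLAAXLW one by one yields XLA A LLW LLW A A XLW A A XLW XLA A LLW LLW XLA A XLW; concatenated:

XLAALLWLLWAAXLWAAXLWXLAALLWLLWXLAAXLW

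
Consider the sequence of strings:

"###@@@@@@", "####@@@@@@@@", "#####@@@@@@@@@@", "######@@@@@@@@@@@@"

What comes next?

#######@@@@@@@@@@@@@@

Each string has the form #^{n} @^{2n}, where the shown terms are n = 3, 4, 5, 6.
For the next term, n = 7, so the run lengths are 7, 14.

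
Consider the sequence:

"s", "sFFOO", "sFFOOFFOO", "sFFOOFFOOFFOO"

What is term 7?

Every step adds FFOO to the end: s(k+1) = s(k)·FFOO.
From sFFOOFFOOFFOO, 3 further steps: sFFOOFFOOFFOO → sFFOOFFOOFFOOFFOO → sFFOOFFOOFFOOFFOOFFOO → (answer).

sFFOOFFOOFFOOFFOOFFOOFFOO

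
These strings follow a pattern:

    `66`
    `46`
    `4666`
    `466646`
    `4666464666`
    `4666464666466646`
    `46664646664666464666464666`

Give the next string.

Each term (from the third on) is the previous term followed by the one before it: term 3 = 46·66 = 4666.
The next term joins 46664646664666464666464666 and 4666464666466646.

466646466646664646664646664666464666466646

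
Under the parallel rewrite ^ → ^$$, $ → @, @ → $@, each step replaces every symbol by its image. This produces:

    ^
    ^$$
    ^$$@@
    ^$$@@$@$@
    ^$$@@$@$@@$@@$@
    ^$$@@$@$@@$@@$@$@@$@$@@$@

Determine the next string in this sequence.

Rewriting the 25 symbols of ^$$@@$@$@@$@@$@$@@$@$@@$@ one by one yields ^$$ @ @ $@ $@ @ $@ @ $@ $@ @ $@ $@ @ $@ @ $@ $@ @ $@ @ $@ $@ @ $@; concatenated:

^$$@@$@$@@$@@$@$@@$@$@@$@@$@$@@$@@$@$@@$@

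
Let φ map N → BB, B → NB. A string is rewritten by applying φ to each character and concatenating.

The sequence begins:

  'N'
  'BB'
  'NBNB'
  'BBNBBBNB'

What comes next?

NBNBBBNBNBNBBBNB

Rewriting each symbol of BBNBBBNB: B→NB, B→NB, N→BB, B→NB, B→NB, B→NB, N→BB, B→NB, which concatenates to NB NB BB NB NB NB BB NB.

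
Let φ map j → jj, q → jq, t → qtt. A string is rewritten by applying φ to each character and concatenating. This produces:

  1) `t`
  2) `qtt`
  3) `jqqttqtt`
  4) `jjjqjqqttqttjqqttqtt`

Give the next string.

jjjjjjjqjjjqjqqttqttjqqttqttjjjqjqqttqttjqqttqtt

Replace each of the 20 characters of jjjqjqqttqttjqqttqtt in place — jj jj jj jq jj jq jq qtt qtt jq qtt qtt jj jq jq qtt qtt jq qtt qtt — and concatenate.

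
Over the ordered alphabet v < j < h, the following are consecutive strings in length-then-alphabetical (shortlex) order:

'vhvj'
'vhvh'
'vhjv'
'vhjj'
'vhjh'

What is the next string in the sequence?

Find the rightmost character of vhjh below h, bump it to the next letter, and reset everything to its right to v.

vhhv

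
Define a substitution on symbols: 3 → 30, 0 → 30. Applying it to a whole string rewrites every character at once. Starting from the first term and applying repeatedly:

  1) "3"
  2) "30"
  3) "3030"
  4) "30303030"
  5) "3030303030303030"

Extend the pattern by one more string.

Rewriting the 16 symbols of 3030303030303030 one by one yields 30 30 30 30 30 30 30 30 30 30 30 30 30 30 30 30; concatenated:

30303030303030303030303030303030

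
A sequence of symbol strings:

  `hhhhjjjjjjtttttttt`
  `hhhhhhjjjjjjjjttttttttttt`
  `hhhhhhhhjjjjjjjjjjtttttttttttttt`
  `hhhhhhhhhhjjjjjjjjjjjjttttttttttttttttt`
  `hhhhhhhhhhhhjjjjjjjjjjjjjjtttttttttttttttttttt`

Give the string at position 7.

The n-th term is 2n h's then 2n+2 j's then 3n+2 t's, where the shown terms are n = 2, 3, 4, 5, 6.
Setting n = 8 gives 16, 18, 26 characters in each block.

hhhhhhhhhhhhhhhhjjjjjjjjjjjjjjjjjjtttttttttttttttttttttttttt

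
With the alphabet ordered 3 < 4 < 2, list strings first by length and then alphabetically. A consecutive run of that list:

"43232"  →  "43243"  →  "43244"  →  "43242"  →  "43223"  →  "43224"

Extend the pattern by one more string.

43222

The successor of 43224 increments the rightmost position that isn't already 2 and resets every position after it to 3.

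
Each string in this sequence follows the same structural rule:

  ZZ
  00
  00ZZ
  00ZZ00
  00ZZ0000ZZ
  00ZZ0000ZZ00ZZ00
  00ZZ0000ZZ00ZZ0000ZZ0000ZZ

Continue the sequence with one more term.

Each term (from the third on) is the previous term followed by the one before it: term 3 = 00·ZZ = 00ZZ.
So term 8 is 00ZZ0000ZZ00ZZ0000ZZ0000ZZ·00ZZ0000ZZ00ZZ00.

00ZZ0000ZZ00ZZ0000ZZ0000ZZ00ZZ0000ZZ00ZZ00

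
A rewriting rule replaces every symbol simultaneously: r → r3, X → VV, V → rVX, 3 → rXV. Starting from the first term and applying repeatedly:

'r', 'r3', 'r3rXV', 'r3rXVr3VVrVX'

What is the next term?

r3rXVr3VVrVXr3rXVrVXrVXr3rVXVV

Rewriting each symbol of r3rXVr3VVrVX: r→r3, 3→rXV, r→r3, X→VV, V→rVX, r→r3, 3→rXV, V→rVX, V→rVX, r→r3, V→rVX, X→VV, which concatenates to r3 rXV r3 VV rVX r3 rXV rVX rVX r3 rVX VV.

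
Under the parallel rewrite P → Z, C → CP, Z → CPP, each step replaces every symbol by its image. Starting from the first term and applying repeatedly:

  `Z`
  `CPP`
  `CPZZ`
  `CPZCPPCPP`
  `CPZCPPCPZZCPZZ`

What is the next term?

φ(CPZCPPCPZZCPZZ) expands symbol-by-symbol to CP Z CPP CP Z Z CP Z CPP CPP CP Z CPP CPP; joining the 14 pieces gives the next term.

CPZCPPCPZZCPZCPPCPPCPZCPPCPP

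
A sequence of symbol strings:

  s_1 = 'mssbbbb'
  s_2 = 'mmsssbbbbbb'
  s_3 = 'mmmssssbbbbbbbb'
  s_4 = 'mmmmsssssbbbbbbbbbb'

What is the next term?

mmmmmssssssbbbbbbbbbbbb

Each string has the form m^{n-1} s^{n} b^{2n}, where the shown terms are n = 2, 3, 4, 5.
At n = 6 the blocks have lengths 5, 6, 12.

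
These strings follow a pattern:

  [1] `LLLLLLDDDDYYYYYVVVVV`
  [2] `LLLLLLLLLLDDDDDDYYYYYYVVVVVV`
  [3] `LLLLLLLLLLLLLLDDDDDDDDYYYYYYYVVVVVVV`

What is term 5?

LLLLLLLLLLLLLLLLLLLLLLDDDDDDDDDDDDYYYYYYYYYVVVVVVVVV

Reading off run lengths: L runs 6, 10, 14; D runs 4, 6, 8; Y runs 5, 6, 7; V runs 5, 6, 7 — each is linear in n, where the shown terms are n = 2, 3, 4.
For term 5, n = 6, so the run lengths are 22, 12, 9, 9.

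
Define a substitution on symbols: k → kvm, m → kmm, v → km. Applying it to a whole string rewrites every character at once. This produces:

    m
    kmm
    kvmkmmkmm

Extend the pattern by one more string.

Rewriting each symbol of kvmkmmkmm: k→kvm, v→km, m→kmm, k→kvm, m→kmm, m→kmm, k→kvm, m→kmm, m→kmm, which concatenates to kvm km kmm kvm kmm kmm kvm kmm kmm.

kvmkmkmmkvmkmmkmmkvmkmmkmm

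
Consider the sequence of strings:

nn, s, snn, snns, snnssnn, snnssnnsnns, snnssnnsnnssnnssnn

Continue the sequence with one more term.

snnssnnsnnssnnssnnsnnssnnsnns

Each term (from the third on) is the previous term followed by the one before it: term 3 = s·nn = snn.
Continuing: snnssnnsnnssnnssnn · snnssnnsnns gives term 8.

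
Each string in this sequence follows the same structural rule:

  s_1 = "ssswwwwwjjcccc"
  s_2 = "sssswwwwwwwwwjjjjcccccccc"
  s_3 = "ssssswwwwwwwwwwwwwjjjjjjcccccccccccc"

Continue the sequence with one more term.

sssssswwwwwwwwwwwwwwwwwjjjjjjjjcccccccccccccccc

Reading off run lengths: s runs 3, 4, 5; w runs 5, 9, 13; j runs 2, 4, 6; c runs 4, 8, 12 — each is linear in n (n = 1, 2, …).
For the next term, n = 4, so the run lengths are 6, 17, 8, 16.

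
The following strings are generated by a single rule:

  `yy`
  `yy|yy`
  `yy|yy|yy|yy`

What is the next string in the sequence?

yy|yy|yy|yy|yy|yy|yy|yy

Every step duplicates the string with '|' between the halves.
One more doubling of yy|yy|yy|yy gives the answer.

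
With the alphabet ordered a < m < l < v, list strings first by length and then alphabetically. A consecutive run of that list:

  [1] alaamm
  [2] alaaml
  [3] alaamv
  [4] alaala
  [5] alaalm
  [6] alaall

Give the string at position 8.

alaava

Advancing 2 positions from alaall through alaall → alaalv reaches term 8.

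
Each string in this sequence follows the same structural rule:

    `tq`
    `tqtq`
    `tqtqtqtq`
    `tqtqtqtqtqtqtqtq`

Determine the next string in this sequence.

Every step duplicates the string.
Doubling tqtqtqtqtqtqtqtq:

tqtqtqtqtqtqtqtqtqtqtqtqtqtqtqtq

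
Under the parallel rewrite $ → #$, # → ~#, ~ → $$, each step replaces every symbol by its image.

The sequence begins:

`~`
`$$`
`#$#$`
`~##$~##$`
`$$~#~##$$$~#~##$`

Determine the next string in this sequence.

Applying the rule to each of the 16 symbols of $$~#~##$$$~#~##$ gives the pieces #$ #$ $$ ~# $$ ~# ~# #$ #$ #$ $$ ~# $$ ~# ~# #$, which concatenate to the answer.

#$#$$$~#$$~#~##$#$#$$$~#$$~#~##$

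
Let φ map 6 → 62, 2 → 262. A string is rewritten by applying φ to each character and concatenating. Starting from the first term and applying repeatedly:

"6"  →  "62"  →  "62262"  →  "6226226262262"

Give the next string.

6226226262262262622626226226262262

Applying the rule to each of the 13 symbols of 6226226262262 gives the pieces 62 262 262 62 262 262 62 262 62 262 262 62 262, which concatenate to the answer.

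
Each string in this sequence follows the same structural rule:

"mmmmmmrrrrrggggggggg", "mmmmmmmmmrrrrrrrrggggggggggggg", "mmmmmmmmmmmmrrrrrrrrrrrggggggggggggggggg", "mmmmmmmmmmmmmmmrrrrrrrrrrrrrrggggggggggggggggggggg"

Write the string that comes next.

The n-th term is 3n m's then 3n-1 r's then 4n+1 g's, where the shown terms are n = 2, 3, 4, 5.
At n = 6 the blocks have lengths 18, 17, 25.

mmmmmmmmmmmmmmmmmmrrrrrrrrrrrrrrrrrggggggggggggggggggggggggg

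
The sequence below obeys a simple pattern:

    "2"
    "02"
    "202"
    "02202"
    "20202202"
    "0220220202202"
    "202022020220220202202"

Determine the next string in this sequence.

This is a Fibonacci-style word recurrence s(k) = s(k−2)·s(k−1): e.g. 2·02 = 202.
So term 8 is 0220220202202·202022020220220202202.

0220220202202202022020220220202202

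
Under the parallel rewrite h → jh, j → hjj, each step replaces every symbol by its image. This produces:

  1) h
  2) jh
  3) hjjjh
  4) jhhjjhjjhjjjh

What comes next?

Applying the rule to each of the 13 symbols of jhhjjhjjhjjjh gives the pieces hjj jh jh hjj hjj jh hjj hjj jh hjj hjj hjj jh, which concatenate to the answer.

hjjjhjhhjjhjjjhhjjhjjjhhjjhjjhjjjh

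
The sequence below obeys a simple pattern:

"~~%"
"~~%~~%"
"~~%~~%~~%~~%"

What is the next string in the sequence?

s(k+1) = s(k)·s(k) — each term doubles the last.
So the next term is two copies of ~~%~~%~~%~~%.

~~%~~%~~%~~%~~%~~%~~%~~%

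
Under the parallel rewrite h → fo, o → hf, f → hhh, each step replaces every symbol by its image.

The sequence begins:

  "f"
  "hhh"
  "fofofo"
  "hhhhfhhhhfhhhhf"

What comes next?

Applying the rule to each of the 15 symbols of hhhhfhhhhfhhhhf gives the pieces fo fo fo fo hhh fo fo fo fo hhh fo fo fo fo hhh, which concatenate to the answer.

fofofofohhhfofofofohhhfofofofohhh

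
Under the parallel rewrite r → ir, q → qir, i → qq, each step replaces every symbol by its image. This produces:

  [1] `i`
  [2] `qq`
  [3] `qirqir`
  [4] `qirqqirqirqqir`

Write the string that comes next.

Rewriting the 14 symbols of qirqqirqirqqir one by one yields qir qq ir qir qir qq ir qir qq ir qir qir qq ir; concatenated:

qirqqirqirqirqqirqirqqirqirqirqqir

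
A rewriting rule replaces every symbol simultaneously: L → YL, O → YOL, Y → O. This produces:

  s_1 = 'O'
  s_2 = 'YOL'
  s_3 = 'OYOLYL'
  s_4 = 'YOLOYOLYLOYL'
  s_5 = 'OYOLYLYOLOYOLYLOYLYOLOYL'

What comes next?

YOLOYOLYLOYLOYOLYLYOLOYOLYLOYLYOLOYLOYOLYLYOLOYL

Replace each of the 24 characters of OYOLYLYOLOYOLYLOYLYOLOYL in place — YOL O YOL YL O YL O YOL YL YOL O YOL YL O YL YOL O YL O YOL YL YOL O YL — and concatenate.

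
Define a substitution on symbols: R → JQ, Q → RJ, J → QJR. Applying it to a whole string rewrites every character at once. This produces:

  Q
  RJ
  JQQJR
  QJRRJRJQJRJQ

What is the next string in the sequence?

RJQJRJQJQQJRJQQJRRJQJRJQQJRRJ

Expanding QJRRJRJQJRJQ: Q→RJ, J→QJR, R→JQ, R→JQ, J→QJR, R→JQ, J→QJR, Q→RJ, J→QJR, R→JQ, J→QJR, Q→RJ. Concatenated: RJ QJR JQ JQ QJR JQ QJR RJ QJR JQ QJR RJ.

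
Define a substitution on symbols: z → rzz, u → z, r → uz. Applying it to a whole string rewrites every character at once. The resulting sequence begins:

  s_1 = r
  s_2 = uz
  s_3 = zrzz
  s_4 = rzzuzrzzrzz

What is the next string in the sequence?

Apply φ to rzzuzrzzrzz symbol by symbol: r→uz, z→rzz, z→rzz, u→z, z→rzz, r→uz, z→rzz, z→rzz, r→uz, z→rzz, z→rzz; joined: uz rzz rzz z rzz uz rzz rzz uz rzz rzz.

uzrzzrzzzrzzuzrzzrzzuzrzzrzz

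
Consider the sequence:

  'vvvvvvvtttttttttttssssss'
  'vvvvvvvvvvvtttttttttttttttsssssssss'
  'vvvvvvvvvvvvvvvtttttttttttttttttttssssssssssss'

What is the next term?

vvvvvvvvvvvvvvvvvvvtttttttttttttttttttttttsssssssssssssss

Term n consists of 4n-1 v's, followed by 4n+3 t's, followed by 3n s's, where the shown terms are n = 2, 3, 4.
At n = 5 the blocks have lengths 19, 23, 15.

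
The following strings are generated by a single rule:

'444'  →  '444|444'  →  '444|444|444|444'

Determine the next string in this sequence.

Every step duplicates the string with '|' between the halves.
So the next term is two copies of 444|444|444|444 with '|' between the halves.

444|444|444|444|444|444|444|444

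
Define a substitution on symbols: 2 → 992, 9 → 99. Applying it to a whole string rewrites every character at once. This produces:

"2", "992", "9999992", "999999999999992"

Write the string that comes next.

φ(999999999999992) expands symbol-by-symbol to 99 99 99 99 99 99 99 99 99 99 99 99 99 99 992; joining the 15 pieces gives the next term.

9999999999999999999999999999992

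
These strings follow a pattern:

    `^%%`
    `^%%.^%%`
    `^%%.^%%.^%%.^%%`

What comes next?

Each string is two copies of the previous one joined by '.'.
So the next term is two copies of ^%%.^%%.^%%.^%% with '.' between the halves.

^%%.^%%.^%%.^%%.^%%.^%%.^%%.^%%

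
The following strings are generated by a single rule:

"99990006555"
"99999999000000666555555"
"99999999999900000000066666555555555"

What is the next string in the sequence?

Term n consists of 4n 9's, followed by 3n 0's, followed by 2n-1 6's, followed by 3n 5's (n = 1, 2, …).
Setting n = 4 gives 16, 12, 7, 12 characters in each block.

99999999999999990000000000006666666555555555555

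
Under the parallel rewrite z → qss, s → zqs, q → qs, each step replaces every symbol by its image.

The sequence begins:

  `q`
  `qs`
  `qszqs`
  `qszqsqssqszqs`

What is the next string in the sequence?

qszqsqssqszqsqszqszqsqszqsqssqszqs

φ(qszqsqssqszqs) expands symbol-by-symbol to qs zqs qss qs zqs qs zqs zqs qs zqs qss qs zqs; joining the 13 pieces gives the next term.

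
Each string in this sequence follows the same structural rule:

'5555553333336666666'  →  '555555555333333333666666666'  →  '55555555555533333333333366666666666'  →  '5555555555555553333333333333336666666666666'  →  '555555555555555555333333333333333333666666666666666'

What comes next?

Each string has the form 5^{3n} 3^{3n} 6^{2n+3}, where the shown terms are n = 2, 3, 4, 5, 6.
At n = 7 the blocks have lengths 21, 21, 17.

55555555555555555555533333333333333333333366666666666666666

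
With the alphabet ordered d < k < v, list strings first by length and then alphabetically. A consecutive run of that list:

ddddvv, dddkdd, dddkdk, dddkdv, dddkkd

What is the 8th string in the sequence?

Stepping forward 3 times from dddkkd: dddkkd → dddkkk → dddkkv, then the target.

dddkvd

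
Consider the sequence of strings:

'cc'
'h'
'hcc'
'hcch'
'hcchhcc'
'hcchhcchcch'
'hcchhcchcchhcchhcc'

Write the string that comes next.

This is a Fibonacci-style word recurrence s(k) = s(k−1)·s(k−2): e.g. h·cc = hcc.
The next term joins hcchhcchcchhcchhcc and hcchhcchcch.

hcchhcchcchhcchhcchcchhcchcch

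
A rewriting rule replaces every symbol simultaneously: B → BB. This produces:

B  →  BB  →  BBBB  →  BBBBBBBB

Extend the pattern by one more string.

Apply φ to BBBBBBBB symbol by symbol: B→BB, B→BB, B→BB, B→BB, B→BB, B→BB, B→BB, B→BB; joined: BB BB BB BB BB BB BB BB.

BBBBBBBBBBBBBBBB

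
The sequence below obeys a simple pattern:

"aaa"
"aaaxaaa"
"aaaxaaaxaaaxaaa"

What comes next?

aaaxaaaxaaaxaaaxaaaxaaaxaaaxaaa

Every step duplicates the string with 'x' between the halves.
One more doubling of aaaxaaaxaaaxaaa gives the answer.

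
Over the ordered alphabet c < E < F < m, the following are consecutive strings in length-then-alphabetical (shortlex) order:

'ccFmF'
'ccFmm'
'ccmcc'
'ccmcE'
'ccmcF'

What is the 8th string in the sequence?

Advancing 3 positions from ccmcF through ccmcF → ccmcm → ccmEc reaches term 8.

ccmEE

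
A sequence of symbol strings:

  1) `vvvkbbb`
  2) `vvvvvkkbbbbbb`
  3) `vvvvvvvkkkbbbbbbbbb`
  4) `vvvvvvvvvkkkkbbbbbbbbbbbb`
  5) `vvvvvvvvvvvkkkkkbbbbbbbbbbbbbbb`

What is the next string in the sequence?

Reading off run lengths: v runs 3, 5, 7, 9, 11; k runs 1, 2, 3, 4, 5; b runs 3, 6, 9, 12, 15 — each is linear in n (n = 1, 2, …).
At n = 6 the blocks have lengths 13, 6, 18.

vvvvvvvvvvvvvkkkkkkbbbbbbbbbbbbbbbbbb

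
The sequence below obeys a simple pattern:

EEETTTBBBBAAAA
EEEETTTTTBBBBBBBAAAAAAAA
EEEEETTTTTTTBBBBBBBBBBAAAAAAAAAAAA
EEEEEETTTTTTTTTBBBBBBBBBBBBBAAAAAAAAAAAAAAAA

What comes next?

EEEEEEETTTTTTTTTTTBBBBBBBBBBBBBBBBAAAAAAAAAAAAAAAAAAAA

The n-th term is n+2 E's then 2n+1 T's then 3n+1 B's then 4n A's (n = 1, 2, …).
At n = 5 the blocks have lengths 7, 11, 16, 20.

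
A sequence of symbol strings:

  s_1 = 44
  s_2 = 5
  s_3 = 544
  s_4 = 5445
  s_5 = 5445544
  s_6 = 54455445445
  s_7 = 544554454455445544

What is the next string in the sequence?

Each term (from the third on) is the previous term followed by the one before it: term 3 = 5·44 = 544.
Continuing: 544554454455445544 · 54455445445 gives term 8.

54455445445544554454455445445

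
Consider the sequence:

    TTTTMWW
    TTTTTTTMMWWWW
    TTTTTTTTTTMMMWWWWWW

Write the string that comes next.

The n-th term is 3n+1 T's then n M's then 2n W's (n = 1, 2, …).
Setting n = 4 gives 13, 4, 8 characters in each block.

TTTTTTTTTTTTTMMMMWWWWWWWW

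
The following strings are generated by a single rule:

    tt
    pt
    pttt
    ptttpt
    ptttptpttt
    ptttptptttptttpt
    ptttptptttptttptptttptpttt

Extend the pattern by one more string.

ptttptptttptttptptttptptttptttptptttptttpt

Each term (from the third on) is the previous term followed by the one before it: term 3 = pt·tt = pttt.
Continuing: ptttptptttptttptptttptpttt · ptttptptttptttpt gives term 8.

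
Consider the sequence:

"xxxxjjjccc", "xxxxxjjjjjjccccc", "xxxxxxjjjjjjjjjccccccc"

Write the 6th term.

Reading off run lengths: x runs 4, 5, 6; j runs 3, 6, 9; c runs 3, 5, 7 — each is linear in n (n = 1, 2, …).
For term 6, n = 6, so the run lengths are 9, 18, 13.

xxxxxxxxxjjjjjjjjjjjjjjjjjjccccccccccccc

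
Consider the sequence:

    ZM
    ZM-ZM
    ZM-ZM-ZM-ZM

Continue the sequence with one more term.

ZM-ZM-ZM-ZM-ZM-ZM-ZM-ZM

Every step duplicates the string with '-' between the halves.
So the next term is two copies of ZM-ZM-ZM-ZM with '-' between the halves.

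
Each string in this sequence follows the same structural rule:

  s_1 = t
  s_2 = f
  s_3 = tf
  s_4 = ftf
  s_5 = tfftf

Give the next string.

ftftfftf

This is a Fibonacci-style word recurrence s(k) = s(k−2)·s(k−1): e.g. t·f = tf.
So term 6 is ftf·tfftf.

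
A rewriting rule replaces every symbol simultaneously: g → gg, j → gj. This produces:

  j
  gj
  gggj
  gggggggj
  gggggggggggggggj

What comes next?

gggggggggggggggggggggggggggggggj

Applying the rule to each of the 16 symbols of gggggggggggggggj gives the pieces gg gg gg gg gg gg gg gg gg gg gg gg gg gg gg gj, which concatenate to the answer.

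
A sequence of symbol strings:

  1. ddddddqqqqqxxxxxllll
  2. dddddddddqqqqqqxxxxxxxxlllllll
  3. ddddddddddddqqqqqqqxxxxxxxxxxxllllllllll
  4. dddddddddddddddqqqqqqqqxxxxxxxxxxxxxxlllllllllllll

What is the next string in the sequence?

ddddddddddddddddddqqqqqqqqqxxxxxxxxxxxxxxxxxllllllllllllllll

The n-th term is 3n d's then n+3 q's then 3n-1 x's then 3n-2 l's, where the shown terms are n = 2, 3, 4, 5.
Setting n = 6 gives 18, 9, 17, 16 characters in each block.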